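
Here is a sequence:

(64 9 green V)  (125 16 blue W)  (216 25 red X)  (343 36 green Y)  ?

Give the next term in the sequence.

First entry goes 64, 125, 216, 343 → 512 (perfect cubes: 4³, 5³, 6³, …).
Second entry goes 9, 16, 25, 36 → 49 (perfect squares: 3², 4², 5², …).
Colour: green, blue, red, green → blue (repeats green → blue → red).
Letter goes V, W, X, Y → Z (letters move forward 1 place in the alphabet).
So the next term is (512 49 blue Z).

(512 49 blue Z)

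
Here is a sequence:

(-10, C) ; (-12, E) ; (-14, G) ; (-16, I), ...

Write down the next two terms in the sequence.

First slot — −2 each step: -10, -12, -14, -16 → -18 → -20.
For the letter, letters move forward 2 places in the alphabet: C, E, G, I → K → M.
Putting the parts together: (-18, K) and then (-20, M).

(-18, K), (-20, M)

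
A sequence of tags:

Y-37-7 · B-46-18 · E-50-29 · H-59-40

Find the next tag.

K-63-51

For the letter, letters move forward 3 places in the alphabet, wrapping Z→A: Y, B, E, H → K.
Second component goes 37, 46, 50, 59 → 63 (alternating steps +9, +4, +9, +4, …).
Third component: +11 each step; 7, 18, 29, 40 → 51.
So the next tag is K-63-51.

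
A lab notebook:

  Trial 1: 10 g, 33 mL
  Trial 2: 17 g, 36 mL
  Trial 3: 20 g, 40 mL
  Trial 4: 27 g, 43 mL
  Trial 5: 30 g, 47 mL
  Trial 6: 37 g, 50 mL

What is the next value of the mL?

54

ML: alternating steps +3, +4, +3, +4, …; 33, 36, 40, 43, 47, 50 → 54.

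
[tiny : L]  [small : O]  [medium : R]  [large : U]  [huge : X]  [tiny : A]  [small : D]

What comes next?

[medium : G]

Size — repeats tiny → small → medium → large → huge: tiny, small, medium, large, huge, tiny, small → medium.
Letter: letters move forward 3 places in the alphabet, wrapping Z→A, so L, O, R, U, X, A, D → G.
So the next pair is [medium : G].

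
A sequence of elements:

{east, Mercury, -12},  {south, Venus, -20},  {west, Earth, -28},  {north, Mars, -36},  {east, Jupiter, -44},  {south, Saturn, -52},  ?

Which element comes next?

Direction: repeats east → south → west → north; east, south, west, north, east, south → west.
For the planet, runs through the planets Mercury→Neptune: Mercury, Venus, Earth, Mars, Jupiter, Saturn → Uranus.
Third coordinate goes -12, -20, -28, -36, -44, -52 → -60 (−8 each step).
So the next element is {west, Uranus, -60}.

{west, Uranus, -60}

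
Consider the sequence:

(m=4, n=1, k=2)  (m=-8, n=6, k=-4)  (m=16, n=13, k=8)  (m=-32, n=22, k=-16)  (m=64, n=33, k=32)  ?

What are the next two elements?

M: 4, -8, 16, -32, 64 → -128 → 256 (×(-2) each step).
N: 1, 6, 13, 22, 33 → 46 → 61 (differences are 5, 7, 9, … (increasing by 2 each time)).
K: ×(-2) each step, so 2, -4, 8, -16, 32 → -64 → 128.
So the next two elements are (m=-128, n=46, k=-64) and (m=256, n=61, k=128).

(m=-128, n=46, k=-64), (m=256, n=61, k=128)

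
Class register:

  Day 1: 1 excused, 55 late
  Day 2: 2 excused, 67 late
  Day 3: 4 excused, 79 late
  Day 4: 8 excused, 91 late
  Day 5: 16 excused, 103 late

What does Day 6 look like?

32 excused, 115 late

Excused — ×2 each step: 1, 2, 4, 8, 16 → 32.
Late — +12 each step: 55, 67, 79, 91, 103 → 115.
So the next line is 32 excused, 115 late.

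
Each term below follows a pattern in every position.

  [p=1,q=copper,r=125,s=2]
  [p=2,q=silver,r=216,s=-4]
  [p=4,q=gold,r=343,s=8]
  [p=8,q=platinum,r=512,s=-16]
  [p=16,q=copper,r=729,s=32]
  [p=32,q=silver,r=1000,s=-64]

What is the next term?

[p=64,q=gold,r=1331,s=128]

P: ×2 each step, so 1, 2, 4, 8, 16, 32 → 64.
Q: copper, silver, gold, platinum, copper, silver → gold (repeats copper → silver → gold → platinum).
R goes 125, 216, 343, 512, 729, 1000 → 1331 (perfect cubes: 5³, 6³, 7³, …).
S goes 2, -4, 8, -16, 32, -64 → 128 (×(-2) each step).
Putting it together: [p=64,q=gold,r=1331,s=128].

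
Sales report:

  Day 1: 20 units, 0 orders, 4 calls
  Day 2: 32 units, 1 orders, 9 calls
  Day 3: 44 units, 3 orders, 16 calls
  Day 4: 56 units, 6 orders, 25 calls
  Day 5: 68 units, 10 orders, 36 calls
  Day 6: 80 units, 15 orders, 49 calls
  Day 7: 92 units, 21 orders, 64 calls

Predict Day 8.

Units — +12 each step: 20, 32, 44, 56, 68, 80, 92 → 104.
Orders: 0, 1, 3, 6, 10, 15, 21 → 28 (differences are 1, 2, 3, … (increasing by 1 each time)).
Calls: perfect squares: 2², 3², 4², …, so 4, 9, 16, 25, 36, 49, 64 → 81.
Combining the parts gives 104 units, 28 orders, 81 calls.

104 units, 28 orders, 81 calls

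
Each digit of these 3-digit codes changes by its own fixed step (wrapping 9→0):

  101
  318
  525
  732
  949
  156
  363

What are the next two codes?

For the first digit, +2 each step, mod 10: 1, 3, 5, 7, 9, 1, 3 → 5 → 7.
Second digit: 0, 1, 2, 3, 4, 5, 6 → 7 → 8 (+1 each step, mod 10).
Third digit: −3 each step, mod 10, so 1, 8, 5, 2, 9, 6, 3 → 0 → 7.
So the next two codes are 570 and 787.

570, 787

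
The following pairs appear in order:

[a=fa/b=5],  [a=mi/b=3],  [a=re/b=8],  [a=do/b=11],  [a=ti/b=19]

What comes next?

A: fa, mi, re, do, ti → la (runs backward through the solfège scale do→ti).
B: 5, 3, 8, 11, 19 → 30 (each term is the sum of the two before it).
So the next pair is [a=la/b=30].

[a=la/b=30]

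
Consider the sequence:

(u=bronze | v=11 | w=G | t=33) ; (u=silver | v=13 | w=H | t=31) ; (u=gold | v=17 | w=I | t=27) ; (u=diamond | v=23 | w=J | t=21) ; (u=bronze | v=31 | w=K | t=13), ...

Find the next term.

(u=silver | v=41 | w=L | t=3)

U — repeats bronze → silver → gold → diamond: bronze, silver, gold, diamond, bronze → silver.
V goes 11, 13, 17, 23, 31 → 41 (differences are 2, 4, 6, … (increasing by 2 each time)).
W: letters move forward 1 place in the alphabet, so G, H, I, J, K → L.
T — together with the v always sums to 44: 33, 31, 27, 21, 13 → 3.
Combining the parts gives (u=silver | v=41 | w=L | t=3).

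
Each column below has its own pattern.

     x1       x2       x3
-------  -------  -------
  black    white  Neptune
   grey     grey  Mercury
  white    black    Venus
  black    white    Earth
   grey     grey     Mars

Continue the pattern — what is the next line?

Column x1: repeats black → grey → white, so black, grey, white, black, grey → white.
Column x2 — repeats white → grey → black: white, grey, black, white, grey → black.
Column x3: runs through the planets Mercury→Neptune; Neptune, Mercury, Venus, Earth, Mars → Jupiter.
Combining the parts gives white  black  Jupiter.

white  black  Jupiter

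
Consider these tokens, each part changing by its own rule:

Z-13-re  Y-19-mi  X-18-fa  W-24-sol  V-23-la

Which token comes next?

Letter — letters move back 1 place in the alphabet: Z, Y, X, W, V → U.
Second component: alternating steps +6, −1, +6, −1, …; 13, 19, 18, 24, 23 → 29.
Note goes re, mi, fa, sol, la → ti (runs through the solfège scale do→ti).
Combining the parts gives U-29-ti.

U-29-ti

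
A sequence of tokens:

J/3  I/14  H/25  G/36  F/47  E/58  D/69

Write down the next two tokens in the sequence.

C/80, B/91

Letter — letters move back 1 place in the alphabet: J, I, H, G, F, E, D → C → B.
Second component — +11 each step: 3, 14, 25, 36, 47, 58, 69 → 80 → 91.
So the next two tokens are C/80 and B/91.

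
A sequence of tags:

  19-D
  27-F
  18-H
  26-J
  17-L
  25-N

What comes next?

16-P

First component goes 19, 27, 18, 26, 17, 25 → 16 (alternating steps +8, −9, +8, −9, …).
Letter: D, F, H, J, L, N → P (letters move forward 2 places in the alphabet).
Putting it together: 16-P.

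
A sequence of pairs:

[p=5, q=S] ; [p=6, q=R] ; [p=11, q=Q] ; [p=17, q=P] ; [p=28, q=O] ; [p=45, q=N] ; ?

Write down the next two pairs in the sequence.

[p=73, q=M], [p=118, q=L]

P — each term is the sum of the two before it: 5, 6, 11, 17, 28, 45 → 73 → 118.
Q: letters move back 1 place in the alphabet; S, R, Q, P, O, N → M → L.
So the next two pairs are [p=73, q=M] and [p=118, q=L].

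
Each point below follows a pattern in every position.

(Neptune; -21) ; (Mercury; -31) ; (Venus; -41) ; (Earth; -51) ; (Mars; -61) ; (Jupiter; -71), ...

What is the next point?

Planet: runs through the planets Mercury→Neptune, so Neptune, Mercury, Venus, Earth, Mars, Jupiter → Saturn.
For the second coordinate, −10 each step: -21, -31, -41, -51, -61, -71 → -81.
So the next point is (Saturn; -81).

(Saturn; -81)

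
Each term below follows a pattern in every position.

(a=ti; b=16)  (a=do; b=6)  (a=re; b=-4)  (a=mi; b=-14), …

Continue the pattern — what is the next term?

A: runs through the solfège scale do→ti, so ti, do, re, mi → fa.
B: −10 each step; 16, 6, -4, -14 → -24.
Combining the parts gives (a=fa; b=-24).

(a=fa; b=-24)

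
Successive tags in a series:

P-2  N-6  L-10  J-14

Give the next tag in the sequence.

For the letter, letters move back 2 places in the alphabet: P, N, L, J → H.
Second component: +4 each step; 2, 6, 10, 14 → 18.
So the next tag is H-18.

H-18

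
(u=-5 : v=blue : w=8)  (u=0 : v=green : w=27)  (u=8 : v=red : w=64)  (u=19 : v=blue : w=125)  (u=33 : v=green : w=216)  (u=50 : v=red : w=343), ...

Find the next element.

U: differences are 5, 8, 11, … (increasing by 3 each time), so -5, 0, 8, 19, 33, 50 → 70.
V: repeats blue → green → red, so blue, green, red, blue, green, red → blue.
W: perfect cubes: 2³, 3³, 4³, …; 8, 27, 64, 125, 216, 343 → 512.
Putting it together: (u=70 : v=blue : w=512).

(u=70 : v=blue : w=512)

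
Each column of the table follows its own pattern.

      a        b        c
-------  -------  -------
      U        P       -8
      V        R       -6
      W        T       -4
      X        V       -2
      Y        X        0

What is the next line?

Column a — letters move forward 1 place in the alphabet: U, V, W, X, Y → Z.
Column b goes P, R, T, V, X → Z (letters move forward 2 places in the alphabet).
Column c — +2 each step: -8, -6, -4, -2, 0 → 2.
So the next line is Z  Z  2.

Z  Z  2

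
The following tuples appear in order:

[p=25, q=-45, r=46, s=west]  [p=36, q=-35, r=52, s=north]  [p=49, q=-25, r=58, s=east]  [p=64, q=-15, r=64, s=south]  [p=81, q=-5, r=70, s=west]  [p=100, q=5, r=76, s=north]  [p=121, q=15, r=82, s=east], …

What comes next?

[p=144, q=25, r=88, s=south]

For the p, perfect squares: 5², 6², 7², …: 25, 36, 49, 64, 81, 100, 121 → 144.
Q goes -45, -35, -25, -15, -5, 5, 15 → 25 (+10 each step).
R goes 46, 52, 58, 64, 70, 76, 82 → 88 (+6 each step).
S goes west, north, east, south, west, north, east → south (repeats west → north → east → south).
So the next tuple is [p=144, q=25, r=88, s=south].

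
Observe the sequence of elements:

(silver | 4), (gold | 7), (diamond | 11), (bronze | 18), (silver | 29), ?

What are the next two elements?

Rank: repeats silver → gold → diamond → bronze; silver, gold, diamond, bronze, silver → gold → diamond.
Second component: 4, 7, 11, 18, 29 → 47 → 76 (each term is the sum of the two before it).
So the next two elements are (gold | 47) and (diamond | 76).

(gold | 47), (diamond | 76)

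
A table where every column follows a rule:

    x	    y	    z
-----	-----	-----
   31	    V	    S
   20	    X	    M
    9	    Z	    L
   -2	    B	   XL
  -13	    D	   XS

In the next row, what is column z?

S

Column x: 31, 20, 9, -2, -13 → -24 (−11 each step).
Column y: letters move forward 2 places in the alphabet, wrapping Z→A; V, X, Z, B, D → F.
Column z — runs through clothing sizes XS→XL: S, M, L, XL, XS → S.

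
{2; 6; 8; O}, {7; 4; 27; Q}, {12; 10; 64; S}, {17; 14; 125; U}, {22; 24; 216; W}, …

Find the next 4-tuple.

First value goes 2, 7, 12, 17, 22 → 27 (+5 each step).
Second value: each term is the sum of the two before it; 6, 4, 10, 14, 24 → 38.
Third value goes 8, 27, 64, 125, 216 → 343 (perfect cubes: 2³, 3³, 4³, …).
Letter — letters move forward 2 places in the alphabet: O, Q, S, U, W → Y.
So the next 4-tuple is {27; 38; 343; Y}.

{27; 38; 343; Y}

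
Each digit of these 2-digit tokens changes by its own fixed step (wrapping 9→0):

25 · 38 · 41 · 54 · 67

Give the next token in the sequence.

First digit — +1 each step, mod 10: 2, 3, 4, 5, 6 → 7.
Second digit goes 5, 8, 1, 4, 7 → 0 (+3 each step, mod 10).
Combining the parts gives 70.

70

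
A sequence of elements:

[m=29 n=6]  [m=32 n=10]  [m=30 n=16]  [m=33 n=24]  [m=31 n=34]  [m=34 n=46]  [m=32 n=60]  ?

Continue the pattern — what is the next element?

[m=35 n=76]

M — alternating steps +3, −2, +3, −2, …: 29, 32, 30, 33, 31, 34, 32 → 35.
N: 6, 10, 16, 24, 34, 46, 60 → 76 (differences are 4, 6, 8, … (increasing by 2 each time)).
So the next element is [m=35 n=76].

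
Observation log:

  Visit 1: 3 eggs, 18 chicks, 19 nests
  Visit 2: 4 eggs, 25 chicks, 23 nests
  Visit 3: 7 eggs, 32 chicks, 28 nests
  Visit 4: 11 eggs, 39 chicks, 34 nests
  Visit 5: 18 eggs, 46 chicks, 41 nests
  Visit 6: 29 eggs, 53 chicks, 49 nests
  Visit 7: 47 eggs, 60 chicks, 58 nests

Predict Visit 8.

Eggs: each term is the sum of the two before it; 3, 4, 7, 11, 18, 29, 47 → 76.
For the chicks, +7 each step: 18, 25, 32, 39, 46, 53, 60 → 67.
Nests: differences are 4, 5, 6, … (increasing by 1 each time), so 19, 23, 28, 34, 41, 49, 58 → 68.
So the next line is 76 eggs, 67 chicks, 68 nests.

76 eggs, 67 chicks, 68 nests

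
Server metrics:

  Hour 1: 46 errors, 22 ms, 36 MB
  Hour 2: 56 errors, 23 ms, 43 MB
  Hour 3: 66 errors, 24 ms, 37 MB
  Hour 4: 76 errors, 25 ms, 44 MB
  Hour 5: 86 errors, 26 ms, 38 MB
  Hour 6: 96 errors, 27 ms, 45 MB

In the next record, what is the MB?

Errors: 46, 56, 66, 76, 86, 96 → 106 (+10 each step).
Ms: +1 each step; 22, 23, 24, 25, 26, 27 → 28.
MB — alternating steps +7, −6, +7, −6, …: 36, 43, 37, 44, 38, 45 → 39.

39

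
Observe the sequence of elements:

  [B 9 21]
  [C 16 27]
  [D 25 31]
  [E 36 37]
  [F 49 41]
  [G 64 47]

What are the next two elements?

[H 81 51], [I 100 57]

Letter goes B, C, D, E, F, G → H → I (letters move forward 1 place in the alphabet).
For the second entry, perfect squares: 3², 4², 5², …: 9, 16, 25, 36, 49, 64 → 81 → 100.
For the third entry, alternating steps +6, +4, +6, +4, …: 21, 27, 31, 37, 41, 47 → 51 → 57.
So the next two elements are [H 81 51] and [I 100 57].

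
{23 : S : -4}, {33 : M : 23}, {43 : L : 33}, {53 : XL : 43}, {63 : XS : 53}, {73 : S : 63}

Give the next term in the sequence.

{83 : M : 73}

First coordinate: +10 each step, so 23, 33, 43, 53, 63, 73 → 83.
For the size, repeats S → M → L → XL → XS: S, M, L, XL, XS, S → M.
Third coordinate: always the previous value of the first coordinate, so -4, 23, 33, 43, 53, 63 → 73.
Putting it together: {83 : M : 73}.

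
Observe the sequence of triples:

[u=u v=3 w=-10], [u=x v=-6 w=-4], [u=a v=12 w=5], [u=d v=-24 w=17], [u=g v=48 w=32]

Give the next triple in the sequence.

[u=j v=-96 w=50]

U goes u, x, a, d, g → j (letters move forward 3 places in the alphabet, wrapping Z→A).
V goes 3, -6, 12, -24, 48 → -96 (×(-2) each step).
W: differences are 6, 9, 12, … (increasing by 3 each time), so -10, -4, 5, 17, 32 → 50.
Combining the parts gives [u=j v=-96 w=50].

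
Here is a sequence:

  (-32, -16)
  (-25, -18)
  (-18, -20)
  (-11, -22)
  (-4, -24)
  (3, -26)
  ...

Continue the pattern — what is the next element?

(10, -28)

First value: +7 each step; -32, -25, -18, -11, -4, 3 → 10.
Second value: −2 each step; -16, -18, -20, -22, -24, -26 → -28.
So the next element is (10, -28).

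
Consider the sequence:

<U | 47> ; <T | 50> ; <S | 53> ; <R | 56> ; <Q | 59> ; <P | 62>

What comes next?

Letter goes U, T, S, R, Q, P → O (letters move back 1 place in the alphabet).
Second coordinate: +3 each step, so 47, 50, 53, 56, 59, 62 → 65.
So the next point is <O | 65>.

<O | 65>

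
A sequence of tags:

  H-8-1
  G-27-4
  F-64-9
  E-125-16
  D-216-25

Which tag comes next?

C-343-36

Letter: H, G, F, E, D → C (letters move back 1 place in the alphabet).
Second component: 8, 27, 64, 125, 216 → 343 (perfect cubes: 2³, 3³, 4³, …).
For the third component, perfect squares: 1², 2², 3², …: 1, 4, 9, 16, 25 → 36.
Combining the parts gives C-343-36.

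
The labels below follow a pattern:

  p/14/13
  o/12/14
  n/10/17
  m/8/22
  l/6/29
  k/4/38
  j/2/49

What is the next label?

Letter goes p, o, n, m, l, k, j → i (letters move back 1 place in the alphabet).
Second component goes 14, 12, 10, 8, 6, 4, 2 → 0 (−2 each step).
Third component: differences are 1, 3, 5, … (increasing by 2 each time), so 13, 14, 17, 22, 29, 38, 49 → 62.
Putting it together: i/0/62.

i/0/62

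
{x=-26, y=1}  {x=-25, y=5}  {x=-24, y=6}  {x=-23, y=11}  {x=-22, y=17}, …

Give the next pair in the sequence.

For the x, +1 each step: -26, -25, -24, -23, -22 → -21.
Y: each term is the sum of the two before it, so 1, 5, 6, 11, 17 → 28.
So the next pair is {x=-21, y=28}.

{x=-21, y=28}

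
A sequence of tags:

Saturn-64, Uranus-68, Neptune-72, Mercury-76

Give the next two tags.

Venus-80 then Earth-84

Planet goes Saturn, Uranus, Neptune, Mercury → Venus → Earth (runs through the planets Mercury→Neptune).
Second component — +4 each step: 64, 68, 72, 76 → 80 → 84.
Putting the parts together: Venus-80 and then Earth-84.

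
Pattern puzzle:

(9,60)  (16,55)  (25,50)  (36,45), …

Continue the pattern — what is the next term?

(49,40)

First component goes 9, 16, 25, 36 → 49 (perfect squares: 3², 4², 5², …).
Second component — −5 each step: 60, 55, 50, 45 → 40.
Putting it together: (49,40).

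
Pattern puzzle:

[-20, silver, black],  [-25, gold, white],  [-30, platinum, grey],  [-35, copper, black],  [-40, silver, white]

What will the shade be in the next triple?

First value: −5 each step; -20, -25, -30, -35, -40 → -45.
Metal: repeats silver → gold → platinum → copper, so silver, gold, platinum, copper, silver → gold.
Shade: repeats black → white → grey, so black, white, grey, black, white → grey.

grey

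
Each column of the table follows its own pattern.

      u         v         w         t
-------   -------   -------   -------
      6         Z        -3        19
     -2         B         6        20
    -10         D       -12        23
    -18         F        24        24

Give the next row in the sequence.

-26  H  -48  27

Column u goes 6, -2, -10, -18 → -26 (−8 each step).
Column v: letters move forward 2 places in the alphabet, wrapping Z→A; Z, B, D, F → H.
Column w — ×(-2) each step: -3, 6, -12, 24 → -48.
Column t — alternating steps +1, +3, +1, +3, …: 19, 20, 23, 24 → 27.
So the next row is -26  H  -48  27.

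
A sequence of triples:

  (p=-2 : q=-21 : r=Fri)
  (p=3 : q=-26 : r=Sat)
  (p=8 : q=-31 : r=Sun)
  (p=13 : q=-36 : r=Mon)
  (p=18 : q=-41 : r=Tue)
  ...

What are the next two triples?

P: -2, 3, 8, 13, 18 → 23 → 28 (+5 each step).
Q — −5 each step: -21, -26, -31, -36, -41 → -46 → -51.
R: Fri, Sat, Sun, Mon, Tue → Wed → Thu (runs through the weekdays Mon→Sun).
So the next two triples are (p=23 : q=-46 : r=Wed) and (p=28 : q=-51 : r=Thu).

(p=23 : q=-46 : r=Wed), (p=28 : q=-51 : r=Thu)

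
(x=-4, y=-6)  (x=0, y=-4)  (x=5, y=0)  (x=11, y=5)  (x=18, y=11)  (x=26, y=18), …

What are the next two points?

X: -4, 0, 5, 11, 18, 26 → 35 → 45 (differences are 4, 5, 6, … (increasing by 1 each time)).
Y — always the previous value of the x: -6, -4, 0, 5, 11, 18 → 26 → 35.
Putting the parts together: (x=35, y=26) and then (x=45, y=35).

(x=35, y=26), (x=45, y=35)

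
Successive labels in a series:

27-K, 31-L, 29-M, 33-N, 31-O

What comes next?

35-P

First component: alternating steps +4, −2, +4, −2, …, so 27, 31, 29, 33, 31 → 35.
Letter goes K, L, M, N, O → P (letters move forward 1 place in the alphabet).
Combining the parts gives 35-P.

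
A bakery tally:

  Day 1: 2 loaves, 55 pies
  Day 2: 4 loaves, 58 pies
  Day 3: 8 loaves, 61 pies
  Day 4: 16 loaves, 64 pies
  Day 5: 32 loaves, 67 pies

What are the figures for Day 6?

Loaves — ×2 each step: 2, 4, 8, 16, 32 → 64.
For the pies, +3 each step: 55, 58, 61, 64, 67 → 70.
Combining the parts gives 64 loaves, 70 pies.

64 loaves, 70 pies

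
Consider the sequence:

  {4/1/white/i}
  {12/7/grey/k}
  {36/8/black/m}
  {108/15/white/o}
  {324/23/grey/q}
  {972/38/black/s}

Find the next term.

For the first slot, ×3 each step: 4, 12, 36, 108, 324, 972 → 2916.
For the second slot, each term is the sum of the two before it: 1, 7, 8, 15, 23, 38 → 61.
Shade — repeats white → grey → black: white, grey, black, white, grey, black → white.
Letter goes i, k, m, o, q, s → u (letters move forward 2 places in the alphabet).
So the next term is {2916/61/white/u}.

{2916/61/white/u}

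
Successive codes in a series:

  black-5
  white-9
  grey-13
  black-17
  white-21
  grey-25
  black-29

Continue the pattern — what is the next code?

Shade goes black, white, grey, black, white, grey, black → white (repeats black → white → grey).
Second component: +4 each step; 5, 9, 13, 17, 21, 25, 29 → 33.
Putting it together: white-33.

white-33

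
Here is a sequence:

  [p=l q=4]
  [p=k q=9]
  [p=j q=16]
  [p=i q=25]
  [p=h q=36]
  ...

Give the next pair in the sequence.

P: l, k, j, i, h → g (letters move back 1 place in the alphabet).
Q — perfect squares: 2², 3², 4², …: 4, 9, 16, 25, 36 → 49.
Combining the parts gives [p=g q=49].

[p=g q=49]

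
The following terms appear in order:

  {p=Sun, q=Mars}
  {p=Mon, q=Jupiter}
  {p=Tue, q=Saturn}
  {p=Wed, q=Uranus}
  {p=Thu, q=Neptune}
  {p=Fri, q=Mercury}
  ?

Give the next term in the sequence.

P — runs through the weekdays Mon→Sun: Sun, Mon, Tue, Wed, Thu, Fri → Sat.
Q: runs through the planets Mercury→Neptune, so Mars, Jupiter, Saturn, Uranus, Neptune, Mercury → Venus.
Combining the parts gives {p=Sat, q=Venus}.

{p=Sat, q=Venus}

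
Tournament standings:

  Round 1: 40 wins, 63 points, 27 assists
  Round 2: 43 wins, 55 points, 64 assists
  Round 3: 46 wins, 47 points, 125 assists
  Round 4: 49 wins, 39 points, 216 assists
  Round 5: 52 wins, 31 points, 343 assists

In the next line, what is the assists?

Assists: perfect cubes: 3³, 4³, 5³, …, so 27, 64, 125, 216, 343 → 512.

512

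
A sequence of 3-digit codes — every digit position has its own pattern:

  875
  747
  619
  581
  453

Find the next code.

325

For the first digit, −1 each step, mod 10: 8, 7, 6, 5, 4 → 3.
Second digit: −3 each step, mod 10, so 7, 4, 1, 8, 5 → 2.
Third digit: +2 each step, mod 10; 5, 7, 9, 1, 3 → 5.
So the next code is 325.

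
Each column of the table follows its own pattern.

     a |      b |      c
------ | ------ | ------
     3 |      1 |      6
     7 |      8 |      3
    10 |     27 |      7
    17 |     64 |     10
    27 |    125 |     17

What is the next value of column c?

For the column a, each term is the sum of the two before it: 3, 7, 10, 17, 27 → 44.
Column c: always the previous value of the column a; 6, 3, 7, 10, 17 → 27.

27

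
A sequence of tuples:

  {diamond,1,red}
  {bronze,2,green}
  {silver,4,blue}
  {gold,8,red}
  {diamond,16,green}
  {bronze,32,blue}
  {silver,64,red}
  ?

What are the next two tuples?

{gold,128,green}, {diamond,256,blue}

Rank goes diamond, bronze, silver, gold, diamond, bronze, silver → gold → diamond (repeats diamond → bronze → silver → gold).
For the second value, ×2 each step: 1, 2, 4, 8, 16, 32, 64 → 128 → 256.
Colour: red, green, blue, red, green, blue, red → green → blue (repeats red → green → blue).
Putting the parts together: {gold,128,green} and then {diamond,256,blue}.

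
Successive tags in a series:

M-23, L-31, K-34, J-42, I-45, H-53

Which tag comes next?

Letter: letters move back 1 place in the alphabet, so M, L, K, J, I, H → G.
Second component: alternating steps +8, +3, +8, +3, …; 23, 31, 34, 42, 45, 53 → 56.
Combining the parts gives G-56.

G-56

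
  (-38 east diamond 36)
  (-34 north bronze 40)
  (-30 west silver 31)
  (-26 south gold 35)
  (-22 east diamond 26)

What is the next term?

First value goes -38, -34, -30, -26, -22 → -18 (+4 each step).
For the direction, repeats east → north → west → south: east, north, west, south, east → north.
Rank goes diamond, bronze, silver, gold, diamond → bronze (repeats diamond → bronze → silver → gold).
Fourth value: alternating steps +4, −9, +4, −9, …, so 36, 40, 31, 35, 26 → 30.
Putting it together: (-18 north bronze 30).

(-18 north bronze 30)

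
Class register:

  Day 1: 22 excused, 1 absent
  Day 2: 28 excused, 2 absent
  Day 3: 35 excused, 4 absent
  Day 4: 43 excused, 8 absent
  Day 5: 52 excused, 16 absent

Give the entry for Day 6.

62 excused, 32 absent

Excused: 22, 28, 35, 43, 52 → 62 (differences are 6, 7, 8, … (increasing by 1 each time)).
For the absent, ×2 each step: 1, 2, 4, 8, 16 → 32.
So the next line is 62 excused, 32 absent.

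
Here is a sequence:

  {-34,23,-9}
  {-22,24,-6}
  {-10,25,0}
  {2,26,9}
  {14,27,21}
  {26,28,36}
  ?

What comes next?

First part — +12 each step: -34, -22, -10, 2, 14, 26 → 38.
For the second part, +1 each step: 23, 24, 25, 26, 27, 28 → 29.
Third part: -9, -6, 0, 9, 21, 36 → 54 (differences are 3, 6, 9, … (increasing by 3 each time)).
Combining the parts gives {38,29,54}.

{38,29,54}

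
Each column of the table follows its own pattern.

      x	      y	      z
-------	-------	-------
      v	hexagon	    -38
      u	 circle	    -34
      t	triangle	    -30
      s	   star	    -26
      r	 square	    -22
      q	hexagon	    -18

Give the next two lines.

For the column x, letters move back 1 place in the alphabet: v, u, t, s, r, q → p → o.
Column y: repeats hexagon → circle → triangle → star → square; hexagon, circle, triangle, star, square, hexagon → circle → triangle.
For the column z, +4 each step: -38, -34, -30, -26, -22, -18 → -14 → -10.
Putting the parts together: p  circle  -14 and then o  triangle  -10.

p  circle  -14; o  triangle  -10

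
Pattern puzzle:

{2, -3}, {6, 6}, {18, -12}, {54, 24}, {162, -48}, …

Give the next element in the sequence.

First coordinate: 2, 6, 18, 54, 162 → 486 (×3 each step).
Second coordinate: ×(-2) each step; -3, 6, -12, 24, -48 → 96.
Putting it together: {486, 96}.

{486, 96}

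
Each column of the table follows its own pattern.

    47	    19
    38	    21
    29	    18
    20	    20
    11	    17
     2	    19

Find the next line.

For the first component, −9 each step: 47, 38, 29, 20, 11, 2 → -7.
For the second component, alternating steps +2, −3, +2, −3, …: 19, 21, 18, 20, 17, 19 → 16.
So the next line is -7  16.

-7  16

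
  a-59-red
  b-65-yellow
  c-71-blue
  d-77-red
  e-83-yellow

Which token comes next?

For the letter, letters move forward 1 place in the alphabet: a, b, c, d, e → f.
Second component goes 59, 65, 71, 77, 83 → 89 (+6 each step).
Colour — repeats red → yellow → blue: red, yellow, blue, red, yellow → blue.
Putting it together: f-89-blue.

f-89-blue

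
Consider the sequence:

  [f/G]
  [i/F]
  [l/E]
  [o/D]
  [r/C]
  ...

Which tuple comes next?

[u/B]

First letter — letters move forward 3 places in the alphabet: f, i, l, o, r → u.
Second letter: letters move back 1 place in the alphabet, so G, F, E, D, C → B.
Putting it together: [u/B].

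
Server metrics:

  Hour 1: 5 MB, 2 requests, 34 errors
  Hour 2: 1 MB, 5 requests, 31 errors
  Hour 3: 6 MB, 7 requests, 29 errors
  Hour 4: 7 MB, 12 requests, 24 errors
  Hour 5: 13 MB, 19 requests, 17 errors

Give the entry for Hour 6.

MB: each term is the sum of the two before it, so 5, 1, 6, 7, 13 → 20.
For the requests, each term is the sum of the two before it: 2, 5, 7, 12, 19 → 31.
Errors goes 34, 31, 29, 24, 17 → 5 (together with the requests always sums to 36).
So the next row is 20 MB, 31 requests, 5 errors.

20 MB, 31 requests, 5 errors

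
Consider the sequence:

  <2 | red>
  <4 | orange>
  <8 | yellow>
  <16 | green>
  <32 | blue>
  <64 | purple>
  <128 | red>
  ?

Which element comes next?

First entry goes 2, 4, 8, 16, 32, 64, 128 → 256 (×2 each step).
Colour: repeats red → orange → yellow → green → blue → purple, so red, orange, yellow, green, blue, purple, red → orange.
Putting it together: <256 | orange>.

<256 | orange>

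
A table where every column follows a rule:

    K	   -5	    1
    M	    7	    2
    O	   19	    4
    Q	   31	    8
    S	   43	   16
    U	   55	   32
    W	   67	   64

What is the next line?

Letter — letters move forward 2 places in the alphabet: K, M, O, Q, S, U, W → Y.
Second component goes -5, 7, 19, 31, 43, 55, 67 → 79 (+12 each step).
For the third component, ×2 each step: 1, 2, 4, 8, 16, 32, 64 → 128.
So the next line is Y  79  128.

Y  79  128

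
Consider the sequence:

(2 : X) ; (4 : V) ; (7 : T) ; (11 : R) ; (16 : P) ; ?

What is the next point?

(22 : N)

First component: differences are 2, 3, 4, … (increasing by 1 each time); 2, 4, 7, 11, 16 → 22.
Letter: X, V, T, R, P → N (letters move back 2 places in the alphabet).
Putting it together: (22 : N).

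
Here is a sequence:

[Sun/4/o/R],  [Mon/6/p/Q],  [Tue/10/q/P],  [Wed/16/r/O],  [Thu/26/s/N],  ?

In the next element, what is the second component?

42

For the day, runs through the weekdays Mon→Sun: Sun, Mon, Tue, Wed, Thu → Fri.
Second component goes 4, 6, 10, 16, 26 → 42 (each term is the sum of the two before it).
For the first letter, letters move forward 1 place in the alphabet: o, p, q, r, s → t.
Second letter goes R, Q, P, O, N → M (letters move back 1 place in the alphabet).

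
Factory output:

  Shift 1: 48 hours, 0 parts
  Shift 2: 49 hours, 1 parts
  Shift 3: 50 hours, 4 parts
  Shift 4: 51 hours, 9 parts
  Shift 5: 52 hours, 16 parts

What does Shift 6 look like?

53 hours, 25 parts

Hours: +1 each step; 48, 49, 50, 51, 52 → 53.
For the parts, differences are 1, 3, 5, … (increasing by 2 each time): 0, 1, 4, 9, 16 → 25.
Combining the parts gives 53 hours, 25 parts.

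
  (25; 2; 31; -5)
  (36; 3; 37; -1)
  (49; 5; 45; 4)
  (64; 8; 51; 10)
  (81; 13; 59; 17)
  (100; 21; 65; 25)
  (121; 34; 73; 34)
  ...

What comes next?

First part — perfect squares: 5², 6², 7², …: 25, 36, 49, 64, 81, 100, 121 → 144.
Second part goes 2, 3, 5, 8, 13, 21, 34 → 55 (each term is the sum of the two before it).
Third part: alternating steps +6, +8, +6, +8, …, so 31, 37, 45, 51, 59, 65, 73 → 79.
Fourth part: differences are 4, 5, 6, … (increasing by 1 each time); -5, -1, 4, 10, 17, 25, 34 → 44.
Combining the parts gives (144; 55; 79; 44).

(144; 55; 79; 44)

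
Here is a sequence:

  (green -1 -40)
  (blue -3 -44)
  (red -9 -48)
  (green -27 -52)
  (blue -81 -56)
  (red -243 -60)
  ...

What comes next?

(green -729 -64)

For the colour, repeats green → blue → red: green, blue, red, green, blue, red → green.
Second value goes -1, -3, -9, -27, -81, -243 → -729 (×3 each step).
For the third value, −4 each step: -40, -44, -48, -52, -56, -60 → -64.
Putting it together: (green -729 -64).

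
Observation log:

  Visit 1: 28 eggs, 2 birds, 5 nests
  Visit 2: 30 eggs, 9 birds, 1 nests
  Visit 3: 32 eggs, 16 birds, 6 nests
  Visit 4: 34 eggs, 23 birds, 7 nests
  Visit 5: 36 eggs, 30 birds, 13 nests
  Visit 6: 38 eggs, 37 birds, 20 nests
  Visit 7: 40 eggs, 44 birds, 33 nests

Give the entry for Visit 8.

Eggs — +2 each step: 28, 30, 32, 34, 36, 38, 40 → 42.
For the birds, +7 each step: 2, 9, 16, 23, 30, 37, 44 → 51.
Nests goes 5, 1, 6, 7, 13, 20, 33 → 53 (each term is the sum of the two before it).
So the next record is 42 eggs, 51 birds, 53 nests.

42 eggs, 51 birds, 53 nests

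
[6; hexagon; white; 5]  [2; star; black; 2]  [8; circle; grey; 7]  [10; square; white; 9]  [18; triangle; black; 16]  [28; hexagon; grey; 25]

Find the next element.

[46; star; white; 41]

First part: each term is the sum of the two before it; 6, 2, 8, 10, 18, 28 → 46.
Shape: repeats hexagon → star → circle → square → triangle, so hexagon, star, circle, square, triangle, hexagon → star.
Shade goes white, black, grey, white, black, grey → white (repeats white → black → grey).
Fourth part goes 5, 2, 7, 9, 16, 25 → 41 (each term is the sum of the two before it).
So the next element is [46; star; white; 41].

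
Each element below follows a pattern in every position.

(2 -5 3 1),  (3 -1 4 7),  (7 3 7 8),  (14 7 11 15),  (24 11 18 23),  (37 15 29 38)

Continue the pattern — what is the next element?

First entry goes 2, 3, 7, 14, 24, 37 → 53 (differences are 1, 4, 7, … (increasing by 3 each time)).
Second entry: +4 each step, so -5, -1, 3, 7, 11, 15 → 19.
Third entry goes 3, 4, 7, 11, 18, 29 → 47 (each term is the sum of the two before it).
Fourth entry goes 1, 7, 8, 15, 23, 38 → 61 (each term is the sum of the two before it).
So the next element is (53 19 47 61).

(53 19 47 61)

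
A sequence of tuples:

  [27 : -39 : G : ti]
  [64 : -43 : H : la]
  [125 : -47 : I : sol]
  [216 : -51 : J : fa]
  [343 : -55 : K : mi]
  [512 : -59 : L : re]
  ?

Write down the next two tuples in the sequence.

[729 : -63 : M : do], [1000 : -67 : N : ti]

First entry: perfect cubes: 3³, 4³, 5³, …, so 27, 64, 125, 216, 343, 512 → 729 → 1000.
Second entry: −4 each step; -39, -43, -47, -51, -55, -59 → -63 → -67.
Letter: letters move forward 1 place in the alphabet; G, H, I, J, K, L → M → N.
For the note, runs backward through the solfège scale do→ti: ti, la, sol, fa, mi, re → do → ti.
Putting the parts together: [729 : -63 : M : do] and then [1000 : -67 : N : ti].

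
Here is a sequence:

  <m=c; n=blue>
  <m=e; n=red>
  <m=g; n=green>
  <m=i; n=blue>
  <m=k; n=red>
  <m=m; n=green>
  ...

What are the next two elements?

<m=o; n=blue>, <m=q; n=red>

M: c, e, g, i, k, m → o → q (letters move forward 2 places in the alphabet).
N goes blue, red, green, blue, red, green → blue → red (repeats blue → red → green).
So the next two elements are <m=o; n=blue> and <m=q; n=red>.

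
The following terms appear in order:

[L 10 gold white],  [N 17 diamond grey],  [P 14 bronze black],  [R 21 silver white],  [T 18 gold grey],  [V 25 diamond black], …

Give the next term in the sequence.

Letter: L, N, P, R, T, V → X (letters move forward 2 places in the alphabet).
Second entry: alternating steps +7, −3, +7, −3, …, so 10, 17, 14, 21, 18, 25 → 22.
For the rank, repeats gold → diamond → bronze → silver: gold, diamond, bronze, silver, gold, diamond → bronze.
Shade: white, grey, black, white, grey, black → white (repeats white → grey → black).
Combining the parts gives [X 22 bronze white].

[X 22 bronze white]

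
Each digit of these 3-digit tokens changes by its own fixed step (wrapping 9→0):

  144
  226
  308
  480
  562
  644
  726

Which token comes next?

First digit — +1 each step, mod 10: 1, 2, 3, 4, 5, 6, 7 → 8.
Second digit: −2 each step, mod 10, so 4, 2, 0, 8, 6, 4, 2 → 0.
Third digit: +2 each step, mod 10, so 4, 6, 8, 0, 2, 4, 6 → 8.
Combining the parts gives 808.

808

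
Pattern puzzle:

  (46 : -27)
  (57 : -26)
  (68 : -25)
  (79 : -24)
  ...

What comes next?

(90 : -23)

First entry: +11 each step, so 46, 57, 68, 79 → 90.
Second entry — +1 each step: -27, -26, -25, -24 → -23.
Putting it together: (90 : -23).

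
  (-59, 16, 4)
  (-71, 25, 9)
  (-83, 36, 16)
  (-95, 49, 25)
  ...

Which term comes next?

First component: -59, -71, -83, -95 → -107 (−12 each step).
Second component: perfect squares: 4², 5², 6², …; 16, 25, 36, 49 → 64.
Third component — perfect squares: 2², 3², 4², …: 4, 9, 16, 25 → 36.
So the next term is (-107, 64, 36).

(-107, 64, 36)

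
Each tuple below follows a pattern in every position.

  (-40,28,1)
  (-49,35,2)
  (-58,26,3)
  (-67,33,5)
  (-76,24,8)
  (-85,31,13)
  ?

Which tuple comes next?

(-94,22,21)

First entry — −9 each step: -40, -49, -58, -67, -76, -85 → -94.
Second entry: 28, 35, 26, 33, 24, 31 → 22 (alternating steps +7, −9, +7, −9, …).
Third entry — each term is the sum of the two before it: 1, 2, 3, 5, 8, 13 → 21.
Putting it together: (-94,22,21).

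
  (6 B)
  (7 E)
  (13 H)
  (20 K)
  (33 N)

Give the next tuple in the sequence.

(53 Q)

First slot: each term is the sum of the two before it; 6, 7, 13, 20, 33 → 53.
Letter: letters move forward 3 places in the alphabet, so B, E, H, K, N → Q.
So the next tuple is (53 Q).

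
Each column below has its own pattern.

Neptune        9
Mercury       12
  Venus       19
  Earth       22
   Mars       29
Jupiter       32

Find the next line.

Saturn  39

Planet: Neptune, Mercury, Venus, Earth, Mars, Jupiter → Saturn (runs through the planets Mercury→Neptune).
Second component: alternating steps +3, +7, +3, +7, …, so 9, 12, 19, 22, 29, 32 → 39.
Putting it together: Saturn  39.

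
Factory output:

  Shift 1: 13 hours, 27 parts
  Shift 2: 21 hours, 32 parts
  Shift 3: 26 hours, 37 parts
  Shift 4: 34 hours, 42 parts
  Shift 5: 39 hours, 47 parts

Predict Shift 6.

Hours: alternating steps +8, +5, +8, +5, …; 13, 21, 26, 34, 39 → 47.
Parts: +5 each step, so 27, 32, 37, 42, 47 → 52.
So the next line is 47 hours, 52 parts.

47 hours, 52 parts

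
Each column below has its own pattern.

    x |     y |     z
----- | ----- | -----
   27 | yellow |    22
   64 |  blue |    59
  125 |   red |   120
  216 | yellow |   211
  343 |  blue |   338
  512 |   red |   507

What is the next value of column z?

724

Column x: perfect cubes: 3³, 4³, 5³, …; 27, 64, 125, 216, 343, 512 → 729.
Column y: repeats yellow → blue → red; yellow, blue, red, yellow, blue, red → yellow.
Column z: always 5 less than the column x, so 22, 59, 120, 211, 338, 507 → 724.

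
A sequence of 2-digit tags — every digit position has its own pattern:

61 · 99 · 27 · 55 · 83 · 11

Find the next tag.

49

First digit: 6, 9, 2, 5, 8, 1 → 4 (+3 each step, mod 10).
Second digit: −2 each step, mod 10, so 1, 9, 7, 5, 3, 1 → 9.
So the next tag is 49.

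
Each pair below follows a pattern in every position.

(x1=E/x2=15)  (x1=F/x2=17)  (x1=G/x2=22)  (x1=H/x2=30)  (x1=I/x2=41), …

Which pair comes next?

(x1=J/x2=55)

X1: letters move forward 1 place in the alphabet; E, F, G, H, I → J.
X2: 15, 17, 22, 30, 41 → 55 (differences are 2, 5, 8, … (increasing by 3 each time)).
So the next pair is (x1=J/x2=55).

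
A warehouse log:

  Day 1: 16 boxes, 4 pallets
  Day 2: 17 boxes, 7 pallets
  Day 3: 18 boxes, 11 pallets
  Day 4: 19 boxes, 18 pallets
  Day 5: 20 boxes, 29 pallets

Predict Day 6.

21 boxes, 47 pallets

Boxes: +1 each step; 16, 17, 18, 19, 20 → 21.
Pallets: each term is the sum of the two before it; 4, 7, 11, 18, 29 → 47.
Putting it together: 21 boxes, 47 pallets.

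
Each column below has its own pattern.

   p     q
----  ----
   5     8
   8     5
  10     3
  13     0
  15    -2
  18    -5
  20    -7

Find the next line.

23  -10

Column p: 5, 8, 10, 13, 15, 18, 20 → 23 (alternating steps +3, +2, +3, +2, …).
Column q — together with the column p always sums to 13: 8, 5, 3, 0, -2, -5, -7 → -10.
Combining the parts gives 23  -10.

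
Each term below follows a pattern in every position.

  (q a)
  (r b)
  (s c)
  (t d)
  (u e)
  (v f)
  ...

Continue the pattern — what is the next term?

First letter: letters move forward 1 place in the alphabet; q, r, s, t, u, v → w.
Second letter: letters move forward 1 place in the alphabet; a, b, c, d, e, f → g.
Combining the parts gives (w g).

(w g)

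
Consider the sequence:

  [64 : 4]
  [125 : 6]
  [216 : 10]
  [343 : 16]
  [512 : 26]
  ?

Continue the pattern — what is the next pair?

First component: perfect cubes: 4³, 5³, 6³, …; 64, 125, 216, 343, 512 → 729.
Second component — each term is the sum of the two before it: 4, 6, 10, 16, 26 → 42.
Putting it together: [729 : 42].

[729 : 42]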